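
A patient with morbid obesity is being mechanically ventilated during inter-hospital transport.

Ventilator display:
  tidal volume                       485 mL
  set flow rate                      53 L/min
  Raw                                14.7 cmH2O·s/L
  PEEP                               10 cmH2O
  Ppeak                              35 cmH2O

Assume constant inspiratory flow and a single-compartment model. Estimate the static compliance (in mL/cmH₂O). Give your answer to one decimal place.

40.4

Flow: 53 L/min ÷ 60 = 0.8833 L/s.
Equation of motion (constant flow): PIP = Vt/C + R·V̇ + PEEP.
Vt/C = PIP − R·V̇ − PEEP = 35 − 14.7×0.8833 − 10 = 35 − 12.985 − 10 = 12.015 cmH2O.
C = Vt / 12.015 = 485 / 12.015 = 40.366 mL/cmH2O.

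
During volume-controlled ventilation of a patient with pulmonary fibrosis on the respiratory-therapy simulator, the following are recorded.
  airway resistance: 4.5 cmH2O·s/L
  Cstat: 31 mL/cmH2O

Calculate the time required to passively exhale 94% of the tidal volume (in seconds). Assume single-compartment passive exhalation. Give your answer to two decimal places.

0.39

τ = R × C = 4.5 × 31 mL/cmH2O = 4.5 × 0.031 L/cmH2O = 0.1395 s.
Exhaled fraction f = 1 − e^(−t/τ) → t = −τ·ln(1 − f) = −0.1395·ln(0.06) = 0.3925 s.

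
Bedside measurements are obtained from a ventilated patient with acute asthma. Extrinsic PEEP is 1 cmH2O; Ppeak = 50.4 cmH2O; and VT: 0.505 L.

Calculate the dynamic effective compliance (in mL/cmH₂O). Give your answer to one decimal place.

Dynamic compliance = Vt / (PIP − PEEP) = 505 / (50.4 − 1) = 505 / 49.4 = 10.223 mL/cmH2O.

10.2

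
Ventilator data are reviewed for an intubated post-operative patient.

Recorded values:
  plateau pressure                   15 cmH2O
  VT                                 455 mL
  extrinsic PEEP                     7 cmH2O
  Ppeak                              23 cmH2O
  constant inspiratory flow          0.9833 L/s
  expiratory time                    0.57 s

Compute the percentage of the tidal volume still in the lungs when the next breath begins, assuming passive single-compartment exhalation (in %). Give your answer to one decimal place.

R = (PIP − Pplat)/V̇ = (23 − 15) / 0.9833 = 8.0/0.9833 = 8.136 cmH2O·s/L.
C = Vt/(Pplat − PEEP) = 455.0 / (15 − 7) = 455.0/8.0 = 56.875 mL/cmH2O.
τ = R × C = 8.136 × 0.05688 L/cmH2O = 0.4628 s.
Fraction remaining at end-expiration = e^(−Te/τ) = e^(−0.57/0.4628) = 0.2918 → 29.18%.

29.2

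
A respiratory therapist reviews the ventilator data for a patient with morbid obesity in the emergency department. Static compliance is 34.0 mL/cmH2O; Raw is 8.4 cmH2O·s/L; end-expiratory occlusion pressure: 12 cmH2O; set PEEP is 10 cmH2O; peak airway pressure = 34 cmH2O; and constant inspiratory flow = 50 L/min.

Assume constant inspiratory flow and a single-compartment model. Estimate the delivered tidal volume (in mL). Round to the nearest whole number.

Flow: 50 L/min ÷ 60 = 0.8333 L/s.
Total PEEP = 12 cmH2O (set 10 + intrinsic 2); this is the baseline alveolar pressure.
Equation of motion (constant flow): PIP = Vt/C + R·V̇ + PEEP.
Vt/C = PIP − R·V̇ − PEEP = 34 − 7.0 − 12 = 15.0 cmH2O.
Vt = C × 15.0 = 34.0 × 15.0 = 510.0 mL.

510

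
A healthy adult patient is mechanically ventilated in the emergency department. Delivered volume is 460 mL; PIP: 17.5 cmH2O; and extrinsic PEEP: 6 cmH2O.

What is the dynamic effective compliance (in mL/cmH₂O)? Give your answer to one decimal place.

40.0

Dynamic compliance = Vt / (PIP − PEEP) = 460 / (17.5 − 6) = 460 / 11.5 = 40.0 mL/cmH2O.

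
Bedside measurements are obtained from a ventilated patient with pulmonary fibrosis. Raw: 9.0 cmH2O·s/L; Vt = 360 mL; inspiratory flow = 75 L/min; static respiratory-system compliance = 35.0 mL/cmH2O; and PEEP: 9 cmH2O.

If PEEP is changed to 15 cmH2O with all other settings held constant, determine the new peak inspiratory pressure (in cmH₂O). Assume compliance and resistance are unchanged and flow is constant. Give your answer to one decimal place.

Flow: 75 L/min ÷ 60 = 1.25 L/s.
PIP = Vt/C + R·V̇ + PEEP (constant-flow equation of motion).
Only the baseline term changes: ΔPIP = ΔPEEP = 15 − 9 = 6.0 cmH2O.
Original PIP = 360/35.0 + 9.0×1.25 + 9 = 30.536 cmH2O; new PIP = 30.536 + (6.0) = 36.536 cmH2O.

36.5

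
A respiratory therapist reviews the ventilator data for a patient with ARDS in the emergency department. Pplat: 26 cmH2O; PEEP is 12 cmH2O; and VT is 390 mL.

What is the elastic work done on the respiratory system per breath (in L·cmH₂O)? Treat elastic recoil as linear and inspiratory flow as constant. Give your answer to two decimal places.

2.73

Elastic work ≈ ½ × (Pplat − PEEP) × Vt = 0.5 × (26 − 12) × 0.390 L = 0.5 × 14.0 × 0.390 = 2.73 L·cmH2O.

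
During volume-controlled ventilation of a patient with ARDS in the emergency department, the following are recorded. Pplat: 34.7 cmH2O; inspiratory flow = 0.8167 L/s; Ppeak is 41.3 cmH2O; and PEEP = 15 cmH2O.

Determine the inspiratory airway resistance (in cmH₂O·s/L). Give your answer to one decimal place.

8.1

Raw = (PIP − Pplat) / flow = (41.3 − 34.7) / 0.8167 = 6.6 / 0.8167 = 8.081 cmH2O·s/L.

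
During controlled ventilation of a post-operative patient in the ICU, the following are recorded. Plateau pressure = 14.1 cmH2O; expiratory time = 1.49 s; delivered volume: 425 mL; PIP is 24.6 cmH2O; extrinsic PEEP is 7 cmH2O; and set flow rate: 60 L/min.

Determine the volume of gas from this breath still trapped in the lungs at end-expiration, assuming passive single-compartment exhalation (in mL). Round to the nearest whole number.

40

Flow: 60 L/min ÷ 60 = 1 L/s.
R = (PIP − Pplat)/V̇ = (24.6 − 14.1) / 1 = 10.5/1 = 10.5 cmH2O·s/L.
C = Vt/(Pplat − PEEP) = 425.0 / (14.1 − 7) = 425.0/7.1 = 59.859 mL/cmH2O.
τ = R × C = 10.5 × 0.05986 L/cmH2O = 0.6285 s.
Fraction remaining = e^(−Te/τ) = e^(−1.49/0.6285) = 0.09341.
Trapped volume = 425.0 × 0.09341 = 39.699 mL.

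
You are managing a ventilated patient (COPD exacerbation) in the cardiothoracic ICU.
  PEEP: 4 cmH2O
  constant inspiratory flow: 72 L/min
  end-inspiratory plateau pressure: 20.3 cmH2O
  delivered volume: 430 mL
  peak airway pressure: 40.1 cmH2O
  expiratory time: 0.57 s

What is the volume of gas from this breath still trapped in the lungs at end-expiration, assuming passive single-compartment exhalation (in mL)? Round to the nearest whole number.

Flow: 72 L/min ÷ 60 = 1.2 L/s.
R = (PIP − Pplat)/V̇ = (40.1 − 20.3) / 1.2 = 19.8/1.2 = 16.5 cmH2O·s/L.
C = Vt/(Pplat − PEEP) = 430.0 / (20.3 − 4) = 430.0/16.3 = 26.38 mL/cmH2O.
τ = R × C = 16.5 × 0.02638 L/cmH2O = 0.4353 s.
Fraction remaining = e^(−Te/τ) = e^(−0.57/0.4353) = 0.27.
Trapped volume = 430.0 × 0.27 = 116.1 mL.

116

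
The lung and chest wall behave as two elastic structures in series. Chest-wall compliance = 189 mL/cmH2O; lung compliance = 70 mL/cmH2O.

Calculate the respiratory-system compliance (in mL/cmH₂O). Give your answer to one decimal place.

51.1

Lung and chest wall are elastances in series: 1/Crs = 1/CL + 1/Ccw.
1/Crs = 1/70 + 1/189 = 0.01958.
Crs = 51.073 mL/cmH2O.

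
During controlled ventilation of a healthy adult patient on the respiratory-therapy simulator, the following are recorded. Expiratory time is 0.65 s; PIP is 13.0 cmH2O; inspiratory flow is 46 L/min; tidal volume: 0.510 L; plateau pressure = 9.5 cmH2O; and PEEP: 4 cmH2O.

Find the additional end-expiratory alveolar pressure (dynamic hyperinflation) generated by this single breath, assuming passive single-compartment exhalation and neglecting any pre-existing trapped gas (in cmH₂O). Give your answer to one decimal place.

Flow: 46 L/min ÷ 60 = 0.7667 L/s.
R = (PIP − Pplat)/V̇ = (13.0 − 9.5) / 0.7667 = 3.5/0.7667 = 4.565 cmH2O·s/L.
C = Vt/(Pplat − PEEP) = 510.0 / (9.5 − 4) = 510.0/5.5 = 92.727 mL/cmH2O.
τ = R × C = 4.565 × 0.09273 L/cmH2O = 0.4233 s.
Fraction remaining = e^(−Te/τ) = e^(−0.65/0.4233) = 0.2153; trapped volume = 510.0 × 0.2153 = 109.8 mL.
Additional alveolar pressure from trapping ≈ V_trapped / C = 109.8 / 92.727 = 1.184 cmH2O.

1.2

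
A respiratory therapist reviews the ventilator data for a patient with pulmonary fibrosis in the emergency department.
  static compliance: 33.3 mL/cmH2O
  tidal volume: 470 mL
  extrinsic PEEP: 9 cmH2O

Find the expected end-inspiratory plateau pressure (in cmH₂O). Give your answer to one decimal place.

Pplat = PEEP + Vt / Cstat = 9 + 470 / 33.3 = 9 + 14.114 = 23.114 cmH2O.

23.1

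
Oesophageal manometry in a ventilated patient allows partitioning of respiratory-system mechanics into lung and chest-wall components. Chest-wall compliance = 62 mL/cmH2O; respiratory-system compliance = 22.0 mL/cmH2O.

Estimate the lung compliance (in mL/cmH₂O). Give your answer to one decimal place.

1/CL = 1/Crs − 1/Ccw.
1/CL = 1/22.0 − 1/62 = 0.02933.
CL = 34.095 mL/cmH2O.

34.1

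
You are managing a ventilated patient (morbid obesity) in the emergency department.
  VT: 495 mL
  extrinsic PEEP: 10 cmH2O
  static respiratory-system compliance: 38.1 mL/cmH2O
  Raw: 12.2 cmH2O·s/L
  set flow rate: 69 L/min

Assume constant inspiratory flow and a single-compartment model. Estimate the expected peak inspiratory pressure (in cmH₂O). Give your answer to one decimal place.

Flow: 69 L/min ÷ 60 = 1.15 L/s.
Equation of motion (constant flow): PIP = Vt/C + R·V̇ + PEEP.
PIP = 495/38.1 + 12.2×1.15 + 10 = 12.992 + 14.03 + 10 = 37.022 cmH2O.

37.0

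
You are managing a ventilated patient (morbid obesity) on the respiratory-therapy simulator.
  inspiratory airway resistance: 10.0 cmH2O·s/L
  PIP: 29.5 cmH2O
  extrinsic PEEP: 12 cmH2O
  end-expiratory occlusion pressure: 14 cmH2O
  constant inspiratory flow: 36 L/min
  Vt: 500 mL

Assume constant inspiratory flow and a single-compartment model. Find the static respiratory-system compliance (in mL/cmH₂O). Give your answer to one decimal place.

Flow: 36 L/min ÷ 60 = 0.6 L/s.
Total PEEP = 14 cmH2O (set 12 + intrinsic 2); this is the baseline alveolar pressure.
Equation of motion (constant flow): PIP = Vt/C + R·V̇ + PEEP.
Vt/C = PIP − R·V̇ − PEEP = 29.5 − 10.0×0.6 − 14 = 29.5 − 6.0 − 14 = 9.5 cmH2O.
C = Vt / 9.5 = 500 / 9.5 = 52.632 mL/cmH2O.

52.6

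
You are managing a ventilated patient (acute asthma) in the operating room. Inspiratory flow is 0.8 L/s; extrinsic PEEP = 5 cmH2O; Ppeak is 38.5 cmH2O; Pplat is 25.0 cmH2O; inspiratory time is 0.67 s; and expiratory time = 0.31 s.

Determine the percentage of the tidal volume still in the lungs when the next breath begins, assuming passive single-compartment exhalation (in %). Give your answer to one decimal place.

Vt = flow × Ti = 0.8 L/s × 0.67 s × 1000 mL/L = 536.0 mL.
R = (PIP − Pplat)/V̇ = (38.5 − 25.0) / 0.8 = 13.5/0.8 = 16.875 cmH2O·s/L.
C = Vt/(Pplat − PEEP) = 536.0 / (25.0 − 5) = 536.0/20.0 = 26.8 mL/cmH2O.
τ = R × C = 16.875 × 0.0268 L/cmH2O = 0.4523 s.
Fraction remaining at end-expiration = e^(−Te/τ) = e^(−0.31/0.4523) = 0.5039 → 50.39%.

50.4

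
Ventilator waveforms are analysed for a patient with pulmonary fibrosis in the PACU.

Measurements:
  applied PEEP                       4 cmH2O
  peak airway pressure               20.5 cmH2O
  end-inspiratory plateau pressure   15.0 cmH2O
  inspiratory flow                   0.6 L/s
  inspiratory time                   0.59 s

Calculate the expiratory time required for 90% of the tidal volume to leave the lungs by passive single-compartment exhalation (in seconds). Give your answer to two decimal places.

0.68

Vt = flow × Ti = 0.6 L/s × 0.59 s × 1000 mL/L = 354.0 mL.
R = (PIP − Pplat)/V̇ = (20.5 − 15.0) / 0.6 = 5.5/0.6 = 9.167 cmH2O·s/L.
C = Vt/(Pplat − PEEP) = 354.0 / (15.0 − 4) = 354.0/11.0 = 32.182 mL/cmH2O.
τ = R × C = 9.167 × 0.03218 L/cmH2O = 0.295 s.
t = −τ·ln(1 − 0.90) = −0.295·ln(0.1) = 0.6793 s.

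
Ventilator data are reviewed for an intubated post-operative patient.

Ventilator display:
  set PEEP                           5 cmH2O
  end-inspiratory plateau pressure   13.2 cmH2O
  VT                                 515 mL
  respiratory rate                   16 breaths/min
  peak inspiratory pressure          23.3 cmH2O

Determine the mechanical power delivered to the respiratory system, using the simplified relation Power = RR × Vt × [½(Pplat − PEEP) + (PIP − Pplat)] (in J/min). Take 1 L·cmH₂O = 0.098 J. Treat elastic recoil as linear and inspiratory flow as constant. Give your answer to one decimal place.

Per-breath work = Vt × [½(Pplat−PEEP) + (PIP−Pplat)] = 0.515 × [0.5×8.2 + 10.1] = 0.515 × 14.2 = 7.313 L·cmH2O.
Power = 16 × 7.313 = 117.01 L·cmH2O/min.
× 0.098 J/(L·cmH2O) → 11.467 J/min.

11.5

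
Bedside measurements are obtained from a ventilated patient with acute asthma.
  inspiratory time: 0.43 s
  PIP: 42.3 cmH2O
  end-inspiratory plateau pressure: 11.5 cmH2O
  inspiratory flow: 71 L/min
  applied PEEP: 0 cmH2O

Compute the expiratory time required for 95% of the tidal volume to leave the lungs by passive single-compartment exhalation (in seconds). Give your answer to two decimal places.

Flow: 71 L/min ÷ 60 = 1.1833 L/s.
Vt = flow × Ti = 1.1833 L/s × 0.43 s × 1000 mL/L = 508.82 mL.
R = (PIP − Pplat)/V̇ = (42.3 − 11.5) / 1.1833 = 30.8/1.1833 = 26.029 cmH2O·s/L.
C = Vt/(Pplat − PEEP) = 508.82 / (11.5 − 0) = 508.82/11.5 = 44.245 mL/cmH2O.
τ = R × C = 26.029 × 0.04425 L/cmH2O = 1.152 s.
t = −τ·ln(1 − 0.95) = −1.152·ln(0.05) = 3.451 s.

3.45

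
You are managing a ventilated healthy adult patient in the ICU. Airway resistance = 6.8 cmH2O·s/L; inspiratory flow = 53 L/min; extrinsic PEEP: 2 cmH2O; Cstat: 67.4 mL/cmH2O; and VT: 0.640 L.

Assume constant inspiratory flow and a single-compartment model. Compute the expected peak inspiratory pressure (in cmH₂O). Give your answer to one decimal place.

Flow: 53 L/min ÷ 60 = 0.8833 L/s.
Equation of motion (constant flow): PIP = Vt/C + R·V̇ + PEEP.
PIP = 640/67.4 + 6.8×0.8833 + 2 = 9.496 + 6.006 + 2 = 17.502 cmH2O.

17.5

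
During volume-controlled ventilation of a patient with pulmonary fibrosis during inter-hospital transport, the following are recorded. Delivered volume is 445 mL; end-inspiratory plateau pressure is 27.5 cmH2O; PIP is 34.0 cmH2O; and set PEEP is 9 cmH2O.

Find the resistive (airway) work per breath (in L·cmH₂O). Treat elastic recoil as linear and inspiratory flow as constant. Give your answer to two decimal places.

With constant inspiratory flow the resistive pressure is constant at PIP − Pplat = 34.0 − 27.5 = 6.5 cmH2O, so resistive work = 6.5 × 0.445 = 2.893 L·cmH2O.

2.89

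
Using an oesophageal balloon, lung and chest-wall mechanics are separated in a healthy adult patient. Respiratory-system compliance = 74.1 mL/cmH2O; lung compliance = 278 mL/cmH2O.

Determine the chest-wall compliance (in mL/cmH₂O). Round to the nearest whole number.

1/Ccw = 1/Crs − 1/CL.
1/Ccw = 1/74.1 − 1/278 = 0.009898.
Ccw = 101.03 mL/cmH2O.

101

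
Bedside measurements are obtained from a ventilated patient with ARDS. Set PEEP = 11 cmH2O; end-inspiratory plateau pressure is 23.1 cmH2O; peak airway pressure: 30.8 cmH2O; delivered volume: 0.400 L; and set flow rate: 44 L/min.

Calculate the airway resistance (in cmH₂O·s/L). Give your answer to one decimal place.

Flow: 44 L/min ÷ 60 = 0.7333 L/s.
Raw = (PIP − Pplat) / flow = (30.8 − 23.1) / 0.7333 = 7.7 / 0.7333 = 10.5 cmH2O·s/L.

10.5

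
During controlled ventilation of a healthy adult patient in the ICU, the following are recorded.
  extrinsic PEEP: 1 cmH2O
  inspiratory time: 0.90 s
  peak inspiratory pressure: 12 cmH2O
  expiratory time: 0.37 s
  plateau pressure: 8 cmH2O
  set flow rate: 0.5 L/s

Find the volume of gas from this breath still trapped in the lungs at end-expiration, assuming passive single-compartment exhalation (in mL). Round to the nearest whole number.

Vt = flow × Ti = 0.5 L/s × 0.90 s × 1000 mL/L = 450.0 mL.
R = (PIP − Pplat)/V̇ = (12 − 8) / 0.5 = 4.0/0.5 = 8.0 cmH2O·s/L.
C = Vt/(Pplat − PEEP) = 450.0 / (8 − 1) = 450.0/7.0 = 64.286 mL/cmH2O.
τ = R × C = 8.0 × 0.06429 L/cmH2O = 0.5143 s.
Fraction remaining = e^(−Te/τ) = e^(−0.37/0.5143) = 0.487.
Trapped volume = 450.0 × 0.487 = 219.15 mL.

219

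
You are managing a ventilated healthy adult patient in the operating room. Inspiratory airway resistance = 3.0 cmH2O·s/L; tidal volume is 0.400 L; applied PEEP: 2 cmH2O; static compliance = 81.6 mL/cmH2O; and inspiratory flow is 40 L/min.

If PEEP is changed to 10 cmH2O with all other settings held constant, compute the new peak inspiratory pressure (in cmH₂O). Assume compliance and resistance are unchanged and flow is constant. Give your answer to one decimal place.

Flow: 40 L/min ÷ 60 = 0.6667 L/s.
PIP = Vt/C + R·V̇ + PEEP (constant-flow equation of motion).
Only the baseline term changes: ΔPIP = ΔPEEP = 10 − 2 = 8.0 cmH2O.
Original PIP = 400/81.6 + 3.0×0.6667 + 2 = 8.902 cmH2O; new PIP = 8.902 + (8.0) = 16.902 cmH2O.

16.9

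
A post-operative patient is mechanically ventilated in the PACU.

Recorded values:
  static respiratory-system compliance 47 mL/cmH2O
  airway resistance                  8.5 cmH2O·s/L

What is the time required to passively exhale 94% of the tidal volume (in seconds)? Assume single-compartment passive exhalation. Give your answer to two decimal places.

τ = R × C = 8.5 × 47 mL/cmH2O = 8.5 × 0.047 L/cmH2O = 0.3995 s.
Exhaled fraction f = 1 − e^(−t/τ) → t = −τ·ln(1 − f) = −0.3995·ln(0.06) = 1.124 s.

1.12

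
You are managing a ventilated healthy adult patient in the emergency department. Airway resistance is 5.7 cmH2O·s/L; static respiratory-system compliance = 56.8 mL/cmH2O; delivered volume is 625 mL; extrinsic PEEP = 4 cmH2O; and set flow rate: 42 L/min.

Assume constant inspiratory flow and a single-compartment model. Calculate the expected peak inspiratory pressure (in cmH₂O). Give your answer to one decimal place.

Flow: 42 L/min ÷ 60 = 0.7 L/s.
Equation of motion (constant flow): PIP = Vt/C + R·V̇ + PEEP.
PIP = 625/56.8 + 5.7×0.7 + 4 = 11.004 + 3.99 + 4 = 18.994 cmH2O.

19.0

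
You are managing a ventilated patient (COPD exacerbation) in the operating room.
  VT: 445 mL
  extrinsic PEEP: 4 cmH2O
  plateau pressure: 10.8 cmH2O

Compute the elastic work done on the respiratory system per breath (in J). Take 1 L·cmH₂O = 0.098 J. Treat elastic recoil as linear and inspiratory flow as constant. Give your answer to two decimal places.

0.15

Elastic work ≈ ½ × (Pplat − PEEP) × Vt = 0.5 × (10.8 − 4) × 0.445 L = 0.5 × 6.8 × 0.445 = 1.513 L·cmH2O.
× 0.098 J/(L·cmH2O) → 0.1483 J.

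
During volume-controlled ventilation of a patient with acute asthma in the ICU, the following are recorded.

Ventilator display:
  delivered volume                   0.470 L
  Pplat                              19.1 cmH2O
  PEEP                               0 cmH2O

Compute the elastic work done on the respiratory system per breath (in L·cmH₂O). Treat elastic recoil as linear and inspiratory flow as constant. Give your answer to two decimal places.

4.49

Elastic work ≈ ½ × (Pplat − PEEP) × Vt = 0.5 × (19.1 − 0) × 0.470 L = 0.5 × 19.1 × 0.470 = 4.489 L·cmH2O.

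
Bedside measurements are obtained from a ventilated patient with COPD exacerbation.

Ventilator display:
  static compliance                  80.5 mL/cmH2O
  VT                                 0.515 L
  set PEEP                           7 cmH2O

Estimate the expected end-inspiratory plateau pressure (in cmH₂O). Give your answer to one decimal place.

13.4

Pplat = PEEP + Vt / Cstat = 7 + 515 / 80.5 = 7 + 6.398 = 13.398 cmH2O.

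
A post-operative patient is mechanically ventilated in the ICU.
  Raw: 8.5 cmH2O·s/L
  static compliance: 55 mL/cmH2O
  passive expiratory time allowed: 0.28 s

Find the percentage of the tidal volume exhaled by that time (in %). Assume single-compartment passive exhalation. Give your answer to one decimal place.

45.1

τ = R × C = 8.5 × 55 mL/cmH2O = 8.5 × 0.055 L/cmH2O = 0.4675 s.
Passive exhalation: V(t)/V₀ = e^(−t/τ) = e^(−0.28/0.4675) = 0.5494.
Fraction exhaled = 1 − 0.5494 = 0.4506 → 45.06%.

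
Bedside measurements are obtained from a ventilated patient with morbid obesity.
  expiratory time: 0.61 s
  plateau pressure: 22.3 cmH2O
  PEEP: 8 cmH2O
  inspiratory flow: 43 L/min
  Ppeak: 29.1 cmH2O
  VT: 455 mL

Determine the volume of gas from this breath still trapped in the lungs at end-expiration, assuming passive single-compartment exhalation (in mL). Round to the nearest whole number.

60

Flow: 43 L/min ÷ 60 = 0.7167 L/s.
R = (PIP − Pplat)/V̇ = (29.1 − 22.3) / 0.7167 = 6.8/0.7167 = 9.488 cmH2O·s/L.
C = Vt/(Pplat − PEEP) = 455.0 / (22.3 − 8) = 455.0/14.3 = 31.818 mL/cmH2O.
τ = R × C = 9.488 × 0.03182 L/cmH2O = 0.3019 s.
Fraction remaining = e^(−Te/τ) = e^(−0.61/0.3019) = 0.1326.
Trapped volume = 455.0 × 0.1326 = 60.333 mL.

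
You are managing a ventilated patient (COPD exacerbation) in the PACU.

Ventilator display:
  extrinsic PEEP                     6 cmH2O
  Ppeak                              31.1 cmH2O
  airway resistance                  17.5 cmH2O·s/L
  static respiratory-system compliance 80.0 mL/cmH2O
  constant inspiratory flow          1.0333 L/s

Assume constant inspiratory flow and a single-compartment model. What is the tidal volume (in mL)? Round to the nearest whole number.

561

Equation of motion (constant flow): PIP = Vt/C + R·V̇ + PEEP.
Vt/C = PIP − R·V̇ − PEEP = 31.1 − 18.083 − 6 = 7.017 cmH2O.
Vt = C × 7.017 = 80.0 × 7.017 = 561.36 mL.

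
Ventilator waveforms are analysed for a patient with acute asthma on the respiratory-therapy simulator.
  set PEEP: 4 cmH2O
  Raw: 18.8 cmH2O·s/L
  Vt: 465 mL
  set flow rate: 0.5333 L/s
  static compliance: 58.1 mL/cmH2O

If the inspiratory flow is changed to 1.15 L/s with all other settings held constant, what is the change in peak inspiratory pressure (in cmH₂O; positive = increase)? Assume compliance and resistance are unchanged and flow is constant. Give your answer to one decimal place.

PIP = Vt/C + R·V̇ + PEEP (constant-flow equation of motion).
Only the resistive term changes: ΔPIP = R × ΔV̇ = 18.8 × (1.15 − 0.5333) = 18.8 × 0.6167 = 11.594 cmH2O.

11.6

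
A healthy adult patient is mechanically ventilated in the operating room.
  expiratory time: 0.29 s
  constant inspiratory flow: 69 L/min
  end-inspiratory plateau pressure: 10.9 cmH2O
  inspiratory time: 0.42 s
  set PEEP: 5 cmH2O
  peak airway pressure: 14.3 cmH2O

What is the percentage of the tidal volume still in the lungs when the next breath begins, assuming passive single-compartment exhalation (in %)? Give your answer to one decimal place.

30.2

Flow: 69 L/min ÷ 60 = 1.15 L/s.
Vt = flow × Ti = 1.15 L/s × 0.42 s × 1000 mL/L = 483.0 mL.
R = (PIP − Pplat)/V̇ = (14.3 − 10.9) / 1.15 = 3.4/1.15 = 2.957 cmH2O·s/L.
C = Vt/(Pplat − PEEP) = 483.0 / (10.9 − 5) = 483.0/5.9 = 81.864 mL/cmH2O.
τ = R × C = 2.957 × 0.08186 L/cmH2O = 0.2421 s.
Fraction remaining at end-expiration = e^(−Te/τ) = e^(−0.29/0.2421) = 0.3018 → 30.18%.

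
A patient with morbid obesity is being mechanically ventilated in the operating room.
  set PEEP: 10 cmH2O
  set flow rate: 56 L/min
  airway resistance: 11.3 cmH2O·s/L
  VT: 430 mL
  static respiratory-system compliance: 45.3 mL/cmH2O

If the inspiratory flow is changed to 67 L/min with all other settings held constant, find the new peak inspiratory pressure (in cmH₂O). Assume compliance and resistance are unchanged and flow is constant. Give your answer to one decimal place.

Flow: 56 L/min ÷ 60 = 0.9333 L/s.
New flow: 67 L/min ÷ 60 = 1.1167 L/s.
PIP = Vt/C + R·V̇ + PEEP (constant-flow equation of motion).
Only the resistive term changes: ΔPIP = R × ΔV̇ = 11.3 × (1.1167 − 0.9333) = 11.3 × 0.1834 = 2.072 cmH2O.
Original PIP = 430/45.3 + 11.3×0.9333 + 10 = 30.039 cmH2O; new PIP = 30.039 + (2.072) = 32.111 cmH2O.

32.1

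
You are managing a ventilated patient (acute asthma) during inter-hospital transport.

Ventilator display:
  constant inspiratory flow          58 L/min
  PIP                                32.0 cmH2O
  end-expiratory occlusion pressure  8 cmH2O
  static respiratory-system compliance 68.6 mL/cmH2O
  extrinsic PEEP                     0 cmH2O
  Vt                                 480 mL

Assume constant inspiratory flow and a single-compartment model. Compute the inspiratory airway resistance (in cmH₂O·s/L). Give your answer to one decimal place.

Flow: 58 L/min ÷ 60 = 0.9667 L/s.
Total PEEP = 8 cmH2O (set 0 + intrinsic 8); this is the baseline alveolar pressure.
Equation of motion (constant flow): PIP = Vt/C + R·V̇ + PEEP.
R·V̇ = PIP − Vt/C − PEEP = 32.0 − 480/68.6 − 8 = 32.0 − 6.997 − 8 = 17.003 cmH2O.
R = 17.003 / 0.9667 = 17.589 cmH2O·s/L.

17.6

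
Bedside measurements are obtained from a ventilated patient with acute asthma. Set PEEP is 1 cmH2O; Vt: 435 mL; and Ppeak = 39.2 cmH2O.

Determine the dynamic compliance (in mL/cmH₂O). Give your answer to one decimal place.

Dynamic compliance = Vt / (PIP − PEEP) = 435 / (39.2 − 1) = 435 / 38.2 = 11.387 mL/cmH2O.

11.4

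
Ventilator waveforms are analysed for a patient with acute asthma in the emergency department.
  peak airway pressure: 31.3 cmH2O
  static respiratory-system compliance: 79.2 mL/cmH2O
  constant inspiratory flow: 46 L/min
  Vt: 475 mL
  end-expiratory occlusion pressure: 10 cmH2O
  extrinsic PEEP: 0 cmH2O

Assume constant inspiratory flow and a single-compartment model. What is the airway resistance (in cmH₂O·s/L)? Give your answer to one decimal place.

20.0

Flow: 46 L/min ÷ 60 = 0.7667 L/s.
Total PEEP = 10 cmH2O (set 0 + intrinsic 10); this is the baseline alveolar pressure.
Equation of motion (constant flow): PIP = Vt/C + R·V̇ + PEEP.
R·V̇ = PIP − Vt/C − PEEP = 31.3 − 475/79.2 − 10 = 31.3 − 5.997 − 10 = 15.303 cmH2O.
R = 15.303 / 0.7667 = 19.96 cmH2O·s/L.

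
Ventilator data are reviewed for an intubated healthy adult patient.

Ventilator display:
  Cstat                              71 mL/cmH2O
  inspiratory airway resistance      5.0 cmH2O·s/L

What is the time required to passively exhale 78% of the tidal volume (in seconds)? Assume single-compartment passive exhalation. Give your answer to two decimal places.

τ = R × C = 5.0 × 71 mL/cmH2O = 5.0 × 0.071 L/cmH2O = 0.355 s.
Exhaled fraction f = 1 − e^(−t/τ) → t = −τ·ln(1 − f) = −0.355·ln(0.22) = 0.5375 s.

0.54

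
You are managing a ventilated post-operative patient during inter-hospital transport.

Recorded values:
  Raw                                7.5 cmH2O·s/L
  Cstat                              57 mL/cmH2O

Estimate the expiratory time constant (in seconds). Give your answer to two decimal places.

0.43

τ = R × C = 7.5 × 57 mL/cmH2O = 7.5 × 0.057 L/cmH2O = 0.4275 s.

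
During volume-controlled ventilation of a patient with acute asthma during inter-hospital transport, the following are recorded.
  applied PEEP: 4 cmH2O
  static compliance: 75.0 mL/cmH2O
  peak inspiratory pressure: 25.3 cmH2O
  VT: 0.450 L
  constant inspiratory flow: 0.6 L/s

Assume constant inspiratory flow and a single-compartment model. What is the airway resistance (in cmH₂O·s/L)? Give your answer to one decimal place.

Equation of motion (constant flow): PIP = Vt/C + R·V̇ + PEEP.
R·V̇ = PIP − Vt/C − PEEP = 25.3 − 450/75.0 − 4 = 25.3 − 6.0 − 4 = 15.3 cmH2O.
R = 15.3 / 0.6 = 25.5 cmH2O·s/L.

25.5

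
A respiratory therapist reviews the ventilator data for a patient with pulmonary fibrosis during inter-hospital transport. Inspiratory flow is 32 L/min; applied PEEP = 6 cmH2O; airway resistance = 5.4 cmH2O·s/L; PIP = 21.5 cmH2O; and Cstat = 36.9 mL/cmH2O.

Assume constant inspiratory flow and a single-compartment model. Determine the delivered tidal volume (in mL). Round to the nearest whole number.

466

Flow: 32 L/min ÷ 60 = 0.5333 L/s.
Equation of motion (constant flow): PIP = Vt/C + R·V̇ + PEEP.
Vt/C = PIP − R·V̇ − PEEP = 21.5 − 2.88 − 6 = 12.62 cmH2O.
Vt = C × 12.62 = 36.9 × 12.62 = 465.68 mL.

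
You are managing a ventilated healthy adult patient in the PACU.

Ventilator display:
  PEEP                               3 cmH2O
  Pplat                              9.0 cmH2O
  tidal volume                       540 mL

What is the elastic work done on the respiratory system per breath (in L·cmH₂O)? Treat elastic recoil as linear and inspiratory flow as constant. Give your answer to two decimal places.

1.62

Elastic work ≈ ½ × (Pplat − PEEP) × Vt = 0.5 × (9.0 − 3) × 0.540 L = 0.5 × 6.0 × 0.540 = 1.62 L·cmH2O.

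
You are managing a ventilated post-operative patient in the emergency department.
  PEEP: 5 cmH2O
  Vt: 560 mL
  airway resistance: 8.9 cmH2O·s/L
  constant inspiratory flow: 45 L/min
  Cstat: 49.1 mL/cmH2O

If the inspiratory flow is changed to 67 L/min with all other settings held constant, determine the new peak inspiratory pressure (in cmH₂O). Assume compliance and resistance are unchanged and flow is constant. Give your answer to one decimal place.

26.3

Flow: 45 L/min ÷ 60 = 0.75 L/s.
New flow: 67 L/min ÷ 60 = 1.1167 L/s.
PIP = Vt/C + R·V̇ + PEEP (constant-flow equation of motion).
Only the resistive term changes: ΔPIP = R × ΔV̇ = 8.9 × (1.1167 − 0.75) = 8.9 × 0.3667 = 3.264 cmH2O.
Original PIP = 560/49.1 + 8.9×0.75 + 5 = 23.08 cmH2O; new PIP = 23.08 + (3.264) = 26.344 cmH2O.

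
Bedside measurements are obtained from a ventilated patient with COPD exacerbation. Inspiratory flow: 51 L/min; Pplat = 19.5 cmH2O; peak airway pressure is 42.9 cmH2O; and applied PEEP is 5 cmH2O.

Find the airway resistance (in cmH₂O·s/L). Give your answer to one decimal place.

27.5

Flow: 51 L/min ÷ 60 = 0.85 L/s.
Raw = (PIP − Pplat) / flow = (42.9 − 19.5) / 0.85 = 23.4 / 0.85 = 27.529 cmH2O·s/L.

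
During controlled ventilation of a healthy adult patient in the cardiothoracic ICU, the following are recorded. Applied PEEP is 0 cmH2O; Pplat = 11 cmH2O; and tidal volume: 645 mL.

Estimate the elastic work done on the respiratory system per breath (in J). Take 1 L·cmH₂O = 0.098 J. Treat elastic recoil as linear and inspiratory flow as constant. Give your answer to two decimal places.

0.35

Elastic work ≈ ½ × (Pplat − PEEP) × Vt = 0.5 × (11 − 0) × 0.645 L = 0.5 × 11.0 × 0.645 = 3.548 L·cmH2O.
× 0.098 J/(L·cmH2O) → 0.3477 J.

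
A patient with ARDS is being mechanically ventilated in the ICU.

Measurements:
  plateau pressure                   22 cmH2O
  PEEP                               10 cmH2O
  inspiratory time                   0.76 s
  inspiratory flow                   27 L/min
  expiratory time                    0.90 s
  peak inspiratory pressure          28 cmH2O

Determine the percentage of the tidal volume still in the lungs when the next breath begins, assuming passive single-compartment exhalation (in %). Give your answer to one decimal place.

Flow: 27 L/min ÷ 60 = 0.45 L/s.
Vt = flow × Ti = 0.45 L/s × 0.76 s × 1000 mL/L = 342.0 mL.
R = (PIP − Pplat)/V̇ = (28 − 22) / 0.45 = 6.0/0.45 = 13.333 cmH2O·s/L.
C = Vt/(Pplat − PEEP) = 342.0 / (22 − 10) = 342.0/12.0 = 28.5 mL/cmH2O.
τ = R × C = 13.333 × 0.0285 L/cmH2O = 0.38 s.
Fraction remaining at end-expiration = e^(−Te/τ) = e^(−0.90/0.38) = 0.09363 → 9.363%.

9.4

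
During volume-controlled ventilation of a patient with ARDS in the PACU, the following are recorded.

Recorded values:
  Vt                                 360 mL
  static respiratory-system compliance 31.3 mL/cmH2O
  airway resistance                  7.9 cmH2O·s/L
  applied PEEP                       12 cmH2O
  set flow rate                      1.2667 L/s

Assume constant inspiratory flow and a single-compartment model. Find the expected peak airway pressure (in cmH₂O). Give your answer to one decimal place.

33.5

Equation of motion (constant flow): PIP = Vt/C + R·V̇ + PEEP.
PIP = 360/31.3 + 7.9×1.2667 + 12 = 11.502 + 10.007 + 12 = 33.509 cmH2O.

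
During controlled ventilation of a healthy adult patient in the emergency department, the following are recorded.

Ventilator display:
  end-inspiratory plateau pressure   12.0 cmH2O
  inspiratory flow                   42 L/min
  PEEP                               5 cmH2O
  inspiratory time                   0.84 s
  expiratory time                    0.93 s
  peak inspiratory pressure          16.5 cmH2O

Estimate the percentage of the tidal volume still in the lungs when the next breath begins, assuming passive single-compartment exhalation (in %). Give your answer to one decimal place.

17.9

Flow: 42 L/min ÷ 60 = 0.7 L/s.
Vt = flow × Ti = 0.7 L/s × 0.84 s × 1000 mL/L = 588.0 mL.
R = (PIP − Pplat)/V̇ = (16.5 − 12.0) / 0.7 = 4.5/0.7 = 6.429 cmH2O·s/L.
C = Vt/(Pplat − PEEP) = 588.0 / (12.0 − 5) = 588.0/7.0 = 84.0 mL/cmH2O.
τ = R × C = 6.429 × 0.084 L/cmH2O = 0.54 s.
Fraction remaining at end-expiration = e^(−Te/τ) = e^(−0.93/0.54) = 0.1787 → 17.87%.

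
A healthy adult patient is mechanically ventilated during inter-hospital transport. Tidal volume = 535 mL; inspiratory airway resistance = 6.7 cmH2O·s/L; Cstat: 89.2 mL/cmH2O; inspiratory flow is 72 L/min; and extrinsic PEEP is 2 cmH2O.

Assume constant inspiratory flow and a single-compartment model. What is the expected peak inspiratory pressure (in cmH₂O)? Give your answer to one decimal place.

Flow: 72 L/min ÷ 60 = 1.2 L/s.
Equation of motion (constant flow): PIP = Vt/C + R·V̇ + PEEP.
PIP = 535/89.2 + 6.7×1.2 + 2 = 5.998 + 8.04 + 2 = 16.038 cmH2O.

16.0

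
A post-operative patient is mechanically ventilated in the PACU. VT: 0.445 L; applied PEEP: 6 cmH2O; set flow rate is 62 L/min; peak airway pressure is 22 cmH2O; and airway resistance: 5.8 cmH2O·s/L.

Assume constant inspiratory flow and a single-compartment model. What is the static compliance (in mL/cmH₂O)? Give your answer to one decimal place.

44.5

Flow: 62 L/min ÷ 60 = 1.0333 L/s.
Equation of motion (constant flow): PIP = Vt/C + R·V̇ + PEEP.
Vt/C = PIP − R·V̇ − PEEP = 22 − 5.8×1.0333 − 6 = 22 − 5.993 − 6 = 10.007 cmH2O.
C = Vt / 10.007 = 445 / 10.007 = 44.469 mL/cmH2O.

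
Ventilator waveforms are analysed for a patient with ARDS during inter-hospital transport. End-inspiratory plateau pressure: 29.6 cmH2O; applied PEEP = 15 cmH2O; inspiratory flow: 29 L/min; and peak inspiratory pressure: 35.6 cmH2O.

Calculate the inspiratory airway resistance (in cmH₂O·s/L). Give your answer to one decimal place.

12.4

Flow: 29 L/min ÷ 60 = 0.4833 L/s.
Raw = (PIP − Pplat) / flow = (35.6 − 29.6) / 0.4833 = 6.0 / 0.4833 = 12.415 cmH2O·s/L.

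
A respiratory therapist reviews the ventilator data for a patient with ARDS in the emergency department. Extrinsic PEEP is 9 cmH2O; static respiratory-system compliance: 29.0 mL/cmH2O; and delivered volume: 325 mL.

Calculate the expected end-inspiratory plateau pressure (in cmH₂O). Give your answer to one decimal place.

Pplat = PEEP + Vt / Cstat = 9 + 325 / 29.0 = 9 + 11.207 = 20.207 cmH2O.

20.2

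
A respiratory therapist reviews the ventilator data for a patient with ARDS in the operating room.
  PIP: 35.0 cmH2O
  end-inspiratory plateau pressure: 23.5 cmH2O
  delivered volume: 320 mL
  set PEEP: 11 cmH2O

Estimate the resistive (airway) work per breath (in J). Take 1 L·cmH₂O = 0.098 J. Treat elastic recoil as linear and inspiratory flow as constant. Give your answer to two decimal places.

With constant inspiratory flow the resistive pressure is constant at PIP − Pplat = 35.0 − 23.5 = 11.5 cmH2O, so resistive work = 11.5 × 0.320 = 3.68 L·cmH2O.
× 0.098 J/(L·cmH2O) → 0.3606 J.

0.36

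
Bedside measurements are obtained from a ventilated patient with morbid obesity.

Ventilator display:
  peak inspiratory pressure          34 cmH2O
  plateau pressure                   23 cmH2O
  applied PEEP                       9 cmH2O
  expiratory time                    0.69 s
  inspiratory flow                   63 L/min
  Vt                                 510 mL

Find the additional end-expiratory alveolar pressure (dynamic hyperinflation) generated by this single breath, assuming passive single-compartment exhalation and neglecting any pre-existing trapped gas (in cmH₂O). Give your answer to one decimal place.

Flow: 63 L/min ÷ 60 = 1.05 L/s.
R = (PIP − Pplat)/V̇ = (34 − 23) / 1.05 = 11.0/1.05 = 10.476 cmH2O·s/L.
C = Vt/(Pplat − PEEP) = 510.0 / (23 − 9) = 510.0/14.0 = 36.429 mL/cmH2O.
τ = R × C = 10.476 × 0.03643 L/cmH2O = 0.3816 s.
Fraction remaining = e^(−Te/τ) = e^(−0.69/0.3816) = 0.164; trapped volume = 510.0 × 0.164 = 83.64 mL.
Additional alveolar pressure from trapping ≈ V_trapped / C = 83.64 / 36.429 = 2.296 cmH2O.

2.3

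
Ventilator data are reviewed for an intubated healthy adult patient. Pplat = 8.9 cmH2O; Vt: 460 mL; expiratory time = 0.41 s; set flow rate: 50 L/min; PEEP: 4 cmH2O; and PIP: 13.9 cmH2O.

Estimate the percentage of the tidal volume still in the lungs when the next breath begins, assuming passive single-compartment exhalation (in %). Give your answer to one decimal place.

48.3

Flow: 50 L/min ÷ 60 = 0.8333 L/s.
R = (PIP − Pplat)/V̇ = (13.9 − 8.9) / 0.8333 = 5.0/0.8333 = 6.0 cmH2O·s/L.
C = Vt/(Pplat − PEEP) = 460.0 / (8.9 − 4) = 460.0/4.9 = 93.878 mL/cmH2O.
τ = R × C = 6.0 × 0.09388 L/cmH2O = 0.5633 s.
Fraction remaining at end-expiration = e^(−Te/τ) = e^(−0.41/0.5633) = 0.4829 → 48.29%.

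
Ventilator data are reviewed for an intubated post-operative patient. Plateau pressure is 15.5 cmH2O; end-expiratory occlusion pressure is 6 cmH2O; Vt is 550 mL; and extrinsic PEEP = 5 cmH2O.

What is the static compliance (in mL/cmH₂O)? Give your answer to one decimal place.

57.9

End-expiratory occlusion gives total PEEP = 6 cmH2O (intrinsic PEEP = 6 − 5 = 1). Use total PEEP for the elastic gradient.
Cstat = Vt / (Pplat − PEEPtotal) = 550 / (15.5 − 6) = 550 / 9.5 = 57.895 mL/cmH2O.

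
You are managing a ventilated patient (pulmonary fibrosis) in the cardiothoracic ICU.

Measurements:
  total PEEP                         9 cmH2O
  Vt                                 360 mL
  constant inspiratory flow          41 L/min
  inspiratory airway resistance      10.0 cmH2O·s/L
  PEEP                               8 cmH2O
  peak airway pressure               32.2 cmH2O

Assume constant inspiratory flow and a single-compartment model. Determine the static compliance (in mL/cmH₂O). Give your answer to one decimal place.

22.0

Flow: 41 L/min ÷ 60 = 0.6833 L/s.
Total PEEP = 9 cmH2O (set 8 + intrinsic 1); this is the baseline alveolar pressure.
Equation of motion (constant flow): PIP = Vt/C + R·V̇ + PEEP.
Vt/C = PIP − R·V̇ − PEEP = 32.2 − 10.0×0.6833 − 9 = 32.2 − 6.833 − 9 = 16.367 cmH2O.
C = Vt / 16.367 = 360 / 16.367 = 21.995 mL/cmH2O.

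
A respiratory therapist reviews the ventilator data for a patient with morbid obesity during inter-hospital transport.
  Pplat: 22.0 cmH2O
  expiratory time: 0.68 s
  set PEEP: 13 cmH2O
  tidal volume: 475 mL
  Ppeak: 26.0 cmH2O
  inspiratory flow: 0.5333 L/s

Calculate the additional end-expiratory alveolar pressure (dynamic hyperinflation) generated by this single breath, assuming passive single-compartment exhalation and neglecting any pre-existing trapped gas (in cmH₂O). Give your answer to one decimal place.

1.6

R = (PIP − Pplat)/V̇ = (26.0 − 22.0) / 0.5333 = 4.0/0.5333 = 7.5 cmH2O·s/L.
C = Vt/(Pplat − PEEP) = 475.0 / (22.0 − 13) = 475.0/9.0 = 52.778 mL/cmH2O.
τ = R × C = 7.5 × 0.05278 L/cmH2O = 0.3959 s.
Fraction remaining = e^(−Te/τ) = e^(−0.68/0.3959) = 0.1795; trapped volume = 475.0 × 0.1795 = 85.263 mL.
Additional alveolar pressure from trapping ≈ V_trapped / C = 85.263 / 52.778 = 1.616 cmH2O.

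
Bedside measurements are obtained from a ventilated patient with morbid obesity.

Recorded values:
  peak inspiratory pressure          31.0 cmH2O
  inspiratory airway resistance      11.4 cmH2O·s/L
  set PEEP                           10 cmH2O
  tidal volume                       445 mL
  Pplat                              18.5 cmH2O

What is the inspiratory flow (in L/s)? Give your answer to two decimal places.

flow = (PIP − Pplat) / Raw = 12.5 / 11.4 = 1.096 L/s.

1.10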